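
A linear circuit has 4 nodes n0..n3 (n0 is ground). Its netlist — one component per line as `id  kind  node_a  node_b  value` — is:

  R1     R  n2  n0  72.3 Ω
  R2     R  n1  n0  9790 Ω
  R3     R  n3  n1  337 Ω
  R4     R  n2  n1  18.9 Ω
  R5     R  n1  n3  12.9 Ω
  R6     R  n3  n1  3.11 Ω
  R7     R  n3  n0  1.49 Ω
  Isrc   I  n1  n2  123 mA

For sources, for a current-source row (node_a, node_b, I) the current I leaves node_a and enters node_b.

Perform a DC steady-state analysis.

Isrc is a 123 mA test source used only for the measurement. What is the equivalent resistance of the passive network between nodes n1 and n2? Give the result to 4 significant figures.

MNA unknowns: 3 node voltages V₁..V_3
R1: Y=0.01383 on G[2,0]
R2: Y=0.0001021 on G[1,0]
R3: Y=0.002967 on G[3,1]
R4: Y=0.05291 on G[2,1]
R5: Y=0.07752 on G[1,3]
R6: Y=0.3215 on G[3,1]
R7: Y=0.6711 on G[3,0]
Isrc: z[1]−=0.123, z[2]+=0.123
solve → V1=-0.09711, V2=1.766, V3=-0.03638

R_eq = 15.15 Ω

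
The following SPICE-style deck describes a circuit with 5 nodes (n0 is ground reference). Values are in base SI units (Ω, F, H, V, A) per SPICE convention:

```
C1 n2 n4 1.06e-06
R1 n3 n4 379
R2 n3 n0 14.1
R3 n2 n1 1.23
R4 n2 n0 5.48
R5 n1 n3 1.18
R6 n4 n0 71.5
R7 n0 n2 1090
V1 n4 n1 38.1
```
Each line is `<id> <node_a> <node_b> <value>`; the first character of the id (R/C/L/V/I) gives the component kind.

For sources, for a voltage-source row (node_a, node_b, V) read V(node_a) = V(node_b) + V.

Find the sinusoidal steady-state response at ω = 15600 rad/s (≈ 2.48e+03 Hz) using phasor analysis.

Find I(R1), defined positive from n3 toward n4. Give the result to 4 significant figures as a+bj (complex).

-0.09976+0.0001016j A

Element admittances at ω=15600 rad/s:
  Y(C1) = 0.000+0.01654j S between n2,n4
  Y(R1) = 0.002639+0.000j S between n3,n4
  Y(R2) = 0.07092+0.000j S between n3,n0
  Y(R3) = 0.8130+0.000j S between n2,n1
  Y(R4) = 0.1825+0.000j S between n2,n0
  Y(R5) = 0.8475+0.000j S between n1,n3
  Y(R6) = 0.01399+0.000j S between n4,n0
  Y(R7) = 0.0009174+0.000j S between n0,n2
  V1: constraint V(n4)−V(n1) = 38.1
Assemble and solve the 5×5 MNA system:
  V(n1)=-2.369-0.5002j  V(n2)=-1.921+0.2167j  V(n3)=-2.078-0.4617j  V(n4)=35.73-0.5002j
  i(V1)=-0.6113-0.6155j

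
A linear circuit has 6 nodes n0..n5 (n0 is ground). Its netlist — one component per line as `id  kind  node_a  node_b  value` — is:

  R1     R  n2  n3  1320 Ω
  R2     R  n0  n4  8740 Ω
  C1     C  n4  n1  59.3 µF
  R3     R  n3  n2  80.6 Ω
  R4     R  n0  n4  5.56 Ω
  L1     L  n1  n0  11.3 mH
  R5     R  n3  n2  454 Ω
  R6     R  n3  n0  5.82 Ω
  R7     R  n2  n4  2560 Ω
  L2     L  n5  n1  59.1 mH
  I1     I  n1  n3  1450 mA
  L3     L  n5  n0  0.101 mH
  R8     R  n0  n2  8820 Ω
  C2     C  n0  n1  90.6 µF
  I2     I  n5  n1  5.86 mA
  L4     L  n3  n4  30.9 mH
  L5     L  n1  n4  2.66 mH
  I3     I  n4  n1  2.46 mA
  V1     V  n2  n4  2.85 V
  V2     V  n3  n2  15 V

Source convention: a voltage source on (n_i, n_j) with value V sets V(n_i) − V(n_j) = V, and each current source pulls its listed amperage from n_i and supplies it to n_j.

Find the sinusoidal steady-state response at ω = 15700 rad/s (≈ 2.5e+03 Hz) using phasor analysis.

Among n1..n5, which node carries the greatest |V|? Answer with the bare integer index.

3

Element admittances at ω=15700 rad/s:
  Y(R1) = 0.0007576+0.000j S between n2,n3
  Y(R2) = 0.0001144+0.000j S between n0,n4
  Y(C1) = 0.000+0.9310j S between n4,n1
  Y(R3) = 0.01241+0.000j S between n3,n2
  Y(R4) = 0.1799+0.000j S between n0,n4
  Y(L1) = 0.000-0.005637j S between n1,n0
  Y(R5) = 0.002203+0.000j S between n3,n2
  Y(R6) = 0.1718+0.000j S between n3,n0
  Y(R7) = 0.0003906+0.000j S between n2,n4
  Y(L2) = 0.000-0.001078j S between n5,n1
  I1: injects 1.45 A into n3 (from n1)
  Y(L3) = 0.000-0.6306j S between n5,n0
  Y(R8) = 0.0001134+0.000j S between n0,n2
  Y(C2) = 0.000+1.422j S between n0,n1
  I2: injects 0.00586 A into n1 (from n5)
  Y(L4) = 0.000-0.002061j S between n3,n4
  Y(L5) = 0.000-0.02395j S between n1,n4
  I3: injects 0.00246 A into n1 (from n4)
  V1: constraint V(n2)−V(n4) = 2.85
  V2: constraint V(n3)−V(n2) = 15
Assemble and solve the 7×7 MNA system:
  V(n1)=-0.6984+1.718j  V(n2)=1.061+2.810j  V(n3)=16.06+2.810j  V(n4)=-1.789+2.810j  V(n5)=-0.001192-0.006345j
  i(V1)=-1.311-0.4463j  i(V2)=-1.540-0.4460j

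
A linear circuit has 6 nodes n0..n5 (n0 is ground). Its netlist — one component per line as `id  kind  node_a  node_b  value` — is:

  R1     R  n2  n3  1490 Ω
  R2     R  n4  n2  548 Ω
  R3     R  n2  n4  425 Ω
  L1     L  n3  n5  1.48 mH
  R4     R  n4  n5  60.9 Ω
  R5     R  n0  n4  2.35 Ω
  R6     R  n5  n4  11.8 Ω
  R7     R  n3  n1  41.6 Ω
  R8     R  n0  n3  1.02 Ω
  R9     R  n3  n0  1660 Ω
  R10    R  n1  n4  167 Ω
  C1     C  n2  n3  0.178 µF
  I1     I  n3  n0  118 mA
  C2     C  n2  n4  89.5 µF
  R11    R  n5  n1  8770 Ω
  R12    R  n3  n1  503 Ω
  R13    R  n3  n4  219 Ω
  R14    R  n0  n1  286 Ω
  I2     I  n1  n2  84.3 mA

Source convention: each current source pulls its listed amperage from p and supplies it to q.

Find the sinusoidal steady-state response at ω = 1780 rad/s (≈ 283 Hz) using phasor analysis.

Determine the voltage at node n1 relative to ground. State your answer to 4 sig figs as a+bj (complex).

Apply KCL at each of the 5 non-ground nodes and solve the resulting linear system.
Node n1: branches {R7, R10, R11, R12, R14, I2} → V_1 = -2.463-0.001525j
Node n2: branches {R1, R2, R3, C1, C2, I2} → V_2 = 0.1161-0.5150j
Node n3: branches {R1, L1, R7, R8, R9, C1, I1, R12, R13} → V_3 = -0.1552-0.005003j
Node n4: branches {R2, R3, R4, R5, R6, R10, C2, R13} → V_4 = 0.1007+0.01155j
Node n5: branches {L1, R4, R6, R11} → V_5 = -0.1425+0.05910j

-2.463-0.001525j V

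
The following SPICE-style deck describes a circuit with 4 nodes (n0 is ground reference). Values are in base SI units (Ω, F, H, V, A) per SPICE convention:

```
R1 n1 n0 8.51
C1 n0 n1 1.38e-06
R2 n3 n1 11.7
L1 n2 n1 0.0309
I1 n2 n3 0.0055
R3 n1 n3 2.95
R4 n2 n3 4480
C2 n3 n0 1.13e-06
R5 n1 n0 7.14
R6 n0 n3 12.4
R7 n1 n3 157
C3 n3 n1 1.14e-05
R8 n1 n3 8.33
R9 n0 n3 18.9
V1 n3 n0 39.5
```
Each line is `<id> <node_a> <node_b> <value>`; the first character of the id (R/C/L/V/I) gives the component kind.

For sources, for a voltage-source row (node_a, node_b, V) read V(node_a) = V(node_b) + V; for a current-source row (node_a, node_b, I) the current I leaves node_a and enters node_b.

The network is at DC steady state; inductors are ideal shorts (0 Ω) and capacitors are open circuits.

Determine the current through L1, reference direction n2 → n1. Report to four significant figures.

-0.002690 A

Apply KCL at each of the 3 non-ground nodes and solve the resulting linear system.
Node n1: branches {R1, C1, R2, L1, R3, R5, R7, C3, R8} → V_1 = 26.91
Node n2: branches {L1, I1, R4} → V_2 = 26.91
Node n3: branches {R2, I1, R3, R4, C2, R6, R7, C3, R8, R9, V1} → V_3 = 39.50
Source currents: i(L1)=-0.002690, i(V1)=-12.21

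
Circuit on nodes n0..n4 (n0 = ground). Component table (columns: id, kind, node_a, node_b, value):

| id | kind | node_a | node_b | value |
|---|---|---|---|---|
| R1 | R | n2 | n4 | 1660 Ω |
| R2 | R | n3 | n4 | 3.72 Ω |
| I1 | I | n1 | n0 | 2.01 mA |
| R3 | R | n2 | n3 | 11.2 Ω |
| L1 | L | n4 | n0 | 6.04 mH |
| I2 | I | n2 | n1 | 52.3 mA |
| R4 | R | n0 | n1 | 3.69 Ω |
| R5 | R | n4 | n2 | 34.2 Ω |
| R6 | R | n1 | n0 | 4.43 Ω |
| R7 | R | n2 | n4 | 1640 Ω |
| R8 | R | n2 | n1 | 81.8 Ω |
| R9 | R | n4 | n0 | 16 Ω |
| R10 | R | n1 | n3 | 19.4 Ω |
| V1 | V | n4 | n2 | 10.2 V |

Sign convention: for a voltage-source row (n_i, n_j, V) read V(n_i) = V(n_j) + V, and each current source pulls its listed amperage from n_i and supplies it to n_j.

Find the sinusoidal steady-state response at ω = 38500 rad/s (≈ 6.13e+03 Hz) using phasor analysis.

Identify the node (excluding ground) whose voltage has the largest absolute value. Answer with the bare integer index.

2

MNA unknowns: 4 node voltages V₁..V_4 plus 1 source current (V1)
R1: Y=0.0006024+0.000j on G[2,4]
R2: Y=0.2688+0.000j on G[3,4]
I1: z[1]−=0.00201, z[0]+=0.00201
R3: Y=0.08929+0.000j on G[2,3]
L1: Y=0.000-0.004300j on G[4,0]
I2: z[2]−=0.0523, z[1]+=0.0523
R4: Y=0.2710+0.000j on G[0,1]
R5: Y=0.02924+0.000j on G[4,2]
R6: Y=0.2257+0.000j on G[1,0]
R7: Y=0.0006098+0.000j on G[2,4]
R8: Y=0.01222+0.000j on G[2,1]
R9: Y=0.06250+0.000j on G[4,0]
R10: Y=0.05155+0.000j on G[1,3]
V1: row V4−V2=10.2, i_V1 at 4,2
solve → V1=-0.1893+0.005735j, V2=-8.731+0.05546j, V3=-0.9632+0.04921j, V4=1.469+0.05546j
aux → i_V1=-1.056+0.001167j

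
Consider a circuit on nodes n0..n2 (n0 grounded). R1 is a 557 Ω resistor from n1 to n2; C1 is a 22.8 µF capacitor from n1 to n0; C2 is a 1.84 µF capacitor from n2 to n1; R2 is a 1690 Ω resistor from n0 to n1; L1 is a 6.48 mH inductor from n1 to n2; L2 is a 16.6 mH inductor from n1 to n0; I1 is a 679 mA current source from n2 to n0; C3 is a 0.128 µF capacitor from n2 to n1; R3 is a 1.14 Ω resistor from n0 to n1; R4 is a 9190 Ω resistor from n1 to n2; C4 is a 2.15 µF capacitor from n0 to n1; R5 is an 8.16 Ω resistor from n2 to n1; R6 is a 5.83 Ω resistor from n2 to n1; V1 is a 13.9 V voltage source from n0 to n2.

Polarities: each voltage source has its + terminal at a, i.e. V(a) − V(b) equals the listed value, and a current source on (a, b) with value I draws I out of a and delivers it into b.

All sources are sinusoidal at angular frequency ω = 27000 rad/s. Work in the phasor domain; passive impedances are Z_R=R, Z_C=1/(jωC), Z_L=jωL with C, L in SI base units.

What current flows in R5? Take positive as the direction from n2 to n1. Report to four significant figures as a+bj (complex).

Element admittances at ω=27000 rad/s:
  Y(R1) = 0.001795+0.000j S between n1,n2
  Y(C1) = 0.000+0.6156j S between n1,n0
  Y(C2) = 0.000+0.04968j S between n2,n1
  Y(R2) = 0.0005917+0.000j S between n0,n1
  Y(L1) = 0.000-0.005716j S between n1,n2
  Y(L2) = 0.000-0.002231j S between n1,n0
  I1: injects 0.679 A into n0 (from n2)
  Y(C3) = 0.000+0.003456j S between n2,n1
  Y(R3) = 0.8772+0.000j S between n0,n1
  Y(R4) = 0.0001088+0.000j S between n1,n2
  Y(C4) = 0.000+0.05805j S between n0,n1
  Y(R5) = 0.1225+0.000j S between n2,n1
  Y(R6) = 0.1715+0.000j S between n2,n1
  V1: constraint V(n0)−V(n2) = 13.9
Assemble and solve the 3×3 MNA system:
  V(n1)=-2.799+1.153j  V(n2)=-13.90+0.000j
  i(V1)=-2.552-0.8676j

-1.360-0.1413j A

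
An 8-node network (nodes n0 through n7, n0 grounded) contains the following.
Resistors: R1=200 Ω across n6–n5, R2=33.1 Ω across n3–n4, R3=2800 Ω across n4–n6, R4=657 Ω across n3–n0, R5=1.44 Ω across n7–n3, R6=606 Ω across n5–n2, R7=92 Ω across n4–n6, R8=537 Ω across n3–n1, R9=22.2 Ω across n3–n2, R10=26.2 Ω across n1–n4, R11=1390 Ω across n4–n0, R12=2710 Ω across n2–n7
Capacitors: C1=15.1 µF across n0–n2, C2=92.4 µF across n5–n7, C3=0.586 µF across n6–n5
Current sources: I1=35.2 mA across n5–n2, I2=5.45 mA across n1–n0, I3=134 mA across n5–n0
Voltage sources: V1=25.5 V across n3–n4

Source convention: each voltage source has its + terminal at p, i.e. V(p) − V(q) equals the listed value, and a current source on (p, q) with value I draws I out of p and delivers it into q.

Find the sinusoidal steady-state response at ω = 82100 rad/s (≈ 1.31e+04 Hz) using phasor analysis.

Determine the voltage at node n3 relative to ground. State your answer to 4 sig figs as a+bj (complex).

Apply KCL at each of the 7 non-ground nodes and solve the resulting linear system.
Node n1: branches {R8, R10, I2} → V_1 = -27.60+0.08938j
Node n2: branches {C1, R6, R9, I1, R12} → V_2 = -0.0001616+0.09200j
Node n3: branches {R2, R4, R5, R8, R9, V1} → V_3 = -3.145+0.08938j
Node n4: branches {R2, R3, R7, R10, R11, V1} → V_4 = -28.65+0.08938j
Node n5: branches {R1, R6, C2, C3, I1, I3} → V_5 = -3.760+0.06135j
Node n6: branches {R1, R3, R7, C3} → V_6 = -5.512+5.277j
Node n7: branches {R5, C2, R12} → V_7 = -3.752+0.005632j
Source currents: i(V1)=-1.091-0.05818j

-3.145+0.08938j V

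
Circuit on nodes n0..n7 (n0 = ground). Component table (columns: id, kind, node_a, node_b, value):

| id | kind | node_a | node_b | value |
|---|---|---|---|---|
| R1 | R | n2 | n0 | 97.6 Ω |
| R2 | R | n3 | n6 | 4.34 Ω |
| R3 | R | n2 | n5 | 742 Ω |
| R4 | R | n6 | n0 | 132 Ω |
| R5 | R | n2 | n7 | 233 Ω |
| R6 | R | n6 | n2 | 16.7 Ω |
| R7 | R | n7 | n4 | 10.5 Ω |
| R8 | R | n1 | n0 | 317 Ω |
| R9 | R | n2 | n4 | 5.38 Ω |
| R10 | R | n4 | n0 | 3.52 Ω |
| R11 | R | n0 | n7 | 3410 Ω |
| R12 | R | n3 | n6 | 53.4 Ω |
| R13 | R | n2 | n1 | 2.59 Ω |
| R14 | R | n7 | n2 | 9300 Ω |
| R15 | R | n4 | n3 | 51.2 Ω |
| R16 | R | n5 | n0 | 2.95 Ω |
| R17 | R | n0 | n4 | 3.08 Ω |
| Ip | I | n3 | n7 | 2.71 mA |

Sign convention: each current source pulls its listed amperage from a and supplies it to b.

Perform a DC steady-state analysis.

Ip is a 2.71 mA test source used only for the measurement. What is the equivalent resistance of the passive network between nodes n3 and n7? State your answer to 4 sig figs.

MNA unknowns: 7 node voltages V₁..V_7
R1: Y=0.01025 on G[2,0]
R2: Y=0.2304 on G[3,6]
R3: Y=0.001348 on G[2,5]
R4: Y=0.007576 on G[6,0]
R5: Y=0.004292 on G[2,7]
R6: Y=0.05988 on G[6,2]
R7: Y=0.09524 on G[7,4]
R8: Y=0.003155 on G[1,0]
R9: Y=0.1859 on G[2,4]
R10: Y=0.2841 on G[4,0]
R11: Y=0.0002933 on G[0,7]
R12: Y=0.01873 on G[3,6]
R13: Y=0.3861 on G[2,1]
R14: Y=0.0001075 on G[7,2]
R15: Y=0.01953 on G[4,3]
R16: Y=0.3390 on G[5,0]
R17: Y=0.3247 on G[0,4]
Ip: z[3]−=0.00271, z[7]+=0.00271
solve → V1=-0.006779, V2=-0.006835, V3=-0.04160, V4=0.0005755, V5=-2.707e-05, V6=-0.03403, V7=0.02737

R_eq = 25.45 Ω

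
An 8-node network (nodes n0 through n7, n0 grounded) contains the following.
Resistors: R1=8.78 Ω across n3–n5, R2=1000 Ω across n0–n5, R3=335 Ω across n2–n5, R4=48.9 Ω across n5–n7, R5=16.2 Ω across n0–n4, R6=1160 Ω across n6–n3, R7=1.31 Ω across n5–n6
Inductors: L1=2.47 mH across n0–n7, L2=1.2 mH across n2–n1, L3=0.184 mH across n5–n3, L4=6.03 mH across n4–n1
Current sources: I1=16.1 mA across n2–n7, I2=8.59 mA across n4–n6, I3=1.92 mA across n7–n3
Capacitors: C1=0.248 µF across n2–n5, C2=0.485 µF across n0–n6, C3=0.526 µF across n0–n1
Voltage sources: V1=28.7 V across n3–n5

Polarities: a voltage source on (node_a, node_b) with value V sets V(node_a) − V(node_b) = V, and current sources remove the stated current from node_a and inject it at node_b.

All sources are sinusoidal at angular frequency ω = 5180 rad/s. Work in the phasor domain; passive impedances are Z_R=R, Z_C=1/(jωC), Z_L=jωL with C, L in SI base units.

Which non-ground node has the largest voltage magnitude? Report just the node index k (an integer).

3

Apply KCL at each of the 7 non-ground nodes and solve the resulting linear system.
Node n1: branches {L2, C3, L4} → V_1 = -0.5173-0.3971j
Node n2: branches {I1, L2, R3, C1} → V_2 = -0.5356-0.4835j
Node n3: branches {R1, I3, R6, L3, V1} → V_3 = 29.15+0.07666j
Node n4: branches {I2, R5, L4} → V_4 = -0.3816+0.07038j
Node n5: branches {R1, R2, R3, C1, R4, R7, L3, V1} → V_5 = 0.4473+0.07666j
Node n6: branches {I2, C2, R6, R7} → V_6 = 0.4912+0.07505j
Node n7: branches {L1, I1, R4, I3} → V_7 = 0.05432+0.2843j
Source currents: i(V1)=-3.292+30.11j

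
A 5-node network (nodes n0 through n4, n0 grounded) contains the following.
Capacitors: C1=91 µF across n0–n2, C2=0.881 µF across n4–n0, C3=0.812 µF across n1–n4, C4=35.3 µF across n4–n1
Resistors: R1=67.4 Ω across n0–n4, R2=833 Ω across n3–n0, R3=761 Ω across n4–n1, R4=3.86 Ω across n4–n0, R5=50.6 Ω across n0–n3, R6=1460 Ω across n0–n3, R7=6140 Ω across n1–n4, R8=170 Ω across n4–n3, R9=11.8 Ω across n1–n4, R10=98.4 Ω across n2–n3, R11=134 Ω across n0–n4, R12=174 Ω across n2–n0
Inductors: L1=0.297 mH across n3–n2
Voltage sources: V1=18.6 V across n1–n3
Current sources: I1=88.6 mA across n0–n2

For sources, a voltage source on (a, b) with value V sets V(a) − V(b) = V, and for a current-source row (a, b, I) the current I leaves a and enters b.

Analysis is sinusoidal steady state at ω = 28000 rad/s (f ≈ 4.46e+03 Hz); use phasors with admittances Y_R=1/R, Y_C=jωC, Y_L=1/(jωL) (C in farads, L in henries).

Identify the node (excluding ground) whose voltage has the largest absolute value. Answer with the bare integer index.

MNA unknowns: 4 node voltages V₁..V_4 plus 1 source current (V1)
C1: Y=0.000+2.548j on G[0,2]
C2: Y=0.000+0.02467j on G[4,0]
C3: Y=0.000+0.02274j on G[1,4]
R1: Y=0.01484+0.000j on G[0,4]
R2: Y=0.001200+0.000j on G[3,0]
R3: Y=0.001314+0.000j on G[4,1]
L1: Y=0.000-0.1203j on G[3,2]
R4: Y=0.2591+0.000j on G[4,0]
C4: Y=0.000+0.9884j on G[4,1]
R5: Y=0.01976+0.000j on G[0,3]
R6: Y=0.0006849+0.000j on G[0,3]
R7: Y=0.0001629+0.000j on G[1,4]
R8: Y=0.005882+0.000j on G[4,3]
R9: Y=0.08475+0.000j on G[1,4]
R10: Y=0.01016+0.000j on G[2,3]
R11: Y=0.007463+0.000j on G[0,4]
R12: Y=0.005747+0.000j on G[2,0]
V1: row V1−V3=18.6, i_V1 at 1,3
I1: z[0]−=0.0886, z[2]+=0.0886
solve → V1=3.344-8.064j, V2=0.7191+0.4315j, V3=-15.26-8.064j, V4=4.827-6.323j
aux → i_V1=-1.632+1.650j

3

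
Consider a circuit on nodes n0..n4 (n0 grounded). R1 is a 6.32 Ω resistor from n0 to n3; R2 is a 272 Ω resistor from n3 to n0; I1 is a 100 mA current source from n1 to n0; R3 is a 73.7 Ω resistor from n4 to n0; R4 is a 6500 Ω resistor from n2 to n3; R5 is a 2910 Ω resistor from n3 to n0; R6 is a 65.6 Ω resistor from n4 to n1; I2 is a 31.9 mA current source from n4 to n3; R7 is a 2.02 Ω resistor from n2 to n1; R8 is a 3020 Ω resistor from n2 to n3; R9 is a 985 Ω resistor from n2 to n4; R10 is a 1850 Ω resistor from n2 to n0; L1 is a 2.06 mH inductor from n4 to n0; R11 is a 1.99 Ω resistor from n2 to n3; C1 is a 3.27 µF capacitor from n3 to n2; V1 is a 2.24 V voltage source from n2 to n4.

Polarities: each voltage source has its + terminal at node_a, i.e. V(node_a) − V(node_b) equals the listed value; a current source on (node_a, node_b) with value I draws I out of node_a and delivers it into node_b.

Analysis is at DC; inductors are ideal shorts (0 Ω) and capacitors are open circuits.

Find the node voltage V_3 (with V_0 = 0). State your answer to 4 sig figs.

1.742 V

Apply KCL at each of the 4 non-ground nodes and solve the resulting linear system.
Node n1: branches {I1, R6, R7} → V_1 = 1.977
Node n2: branches {R4, R7, R8, R9, R10, R11, C1, V1} → V_2 = 2.240
Node n3: branches {R1, R2, R4, R5, I2, R8, R11, C1} → V_3 = 1.742
Node n4: branches {R3, R6, I2, R9, L1, V1} → V_4 = 0.000
Source currents: i(L1)=-0.3838, i(V1)=-0.3843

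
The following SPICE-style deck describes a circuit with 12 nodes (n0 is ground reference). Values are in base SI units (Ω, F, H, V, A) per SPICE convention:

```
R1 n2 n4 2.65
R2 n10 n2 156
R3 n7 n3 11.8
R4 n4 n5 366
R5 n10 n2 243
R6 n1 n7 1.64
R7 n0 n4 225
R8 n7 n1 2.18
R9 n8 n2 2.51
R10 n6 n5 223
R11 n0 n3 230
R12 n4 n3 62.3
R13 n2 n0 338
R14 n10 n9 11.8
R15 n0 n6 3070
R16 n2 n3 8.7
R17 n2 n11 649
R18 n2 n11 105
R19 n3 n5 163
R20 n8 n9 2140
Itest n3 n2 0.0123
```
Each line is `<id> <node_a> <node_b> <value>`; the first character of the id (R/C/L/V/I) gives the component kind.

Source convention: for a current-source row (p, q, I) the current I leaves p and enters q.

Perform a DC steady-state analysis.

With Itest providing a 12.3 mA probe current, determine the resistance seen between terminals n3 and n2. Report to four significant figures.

MNA unknowns: 11 node voltages V₁..V_11
R1: Y=0.3774 on G[2,4]
R2: Y=0.006410 on G[10,2]
R3: Y=0.08475 on G[7,3]
R4: Y=0.002732 on G[4,5]
R5: Y=0.004115 on G[10,2]
R6: Y=0.6098 on G[1,7]
R7: Y=0.004444 on G[0,4]
R8: Y=0.4587 on G[7,1]
R9: Y=0.3984 on G[8,2]
R10: Y=0.004484 on G[6,5]
R11: Y=0.004348 on G[0,3]
R12: Y=0.01605 on G[4,3]
R13: Y=0.002959 on G[2,0]
R14: Y=0.08475 on G[10,9]
R15: Y=0.0003257 on G[0,6]
R16: Y=0.1149 on G[2,3]
R17: Y=0.001541 on G[2,11]
R18: Y=0.009524 on G[2,11]
R19: Y=0.006135 on G[3,5]
R20: Y=0.0004673 on G[8,9]
Itest: z[3]−=0.0123, z[2]+=0.0123
solve → V1=-0.05512, V2=0.03620, V3=-0.05512, V4=0.03170, V5=-0.02743, V6=-0.02557, V7=-0.05512, V8=0.03620, V9=0.03620, V10=0.03620, V11=0.03620

R_eq = 7.425 Ω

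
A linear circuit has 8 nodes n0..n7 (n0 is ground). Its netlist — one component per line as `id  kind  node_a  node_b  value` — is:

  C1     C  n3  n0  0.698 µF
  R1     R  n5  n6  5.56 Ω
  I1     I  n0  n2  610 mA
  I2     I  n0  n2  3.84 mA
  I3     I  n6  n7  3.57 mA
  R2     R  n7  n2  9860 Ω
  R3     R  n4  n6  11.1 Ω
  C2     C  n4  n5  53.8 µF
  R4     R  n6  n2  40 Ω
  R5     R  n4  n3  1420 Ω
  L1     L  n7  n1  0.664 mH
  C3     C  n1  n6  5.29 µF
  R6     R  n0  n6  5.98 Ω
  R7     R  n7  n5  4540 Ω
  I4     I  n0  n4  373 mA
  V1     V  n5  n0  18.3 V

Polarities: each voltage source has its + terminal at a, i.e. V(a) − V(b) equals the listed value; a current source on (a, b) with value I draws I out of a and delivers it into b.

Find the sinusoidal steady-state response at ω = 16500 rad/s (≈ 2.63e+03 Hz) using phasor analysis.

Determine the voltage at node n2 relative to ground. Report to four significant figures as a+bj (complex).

37.16+0.03310j V

Apply KCL at each of the 7 non-ground nodes and solve the resulting linear system.
Node n1: branches {L1, C3} → V_1 = 12.70-0.05032j
Node n2: branches {I1, I2, R2, R4} → V_2 = 37.16+0.03310j
Node n3: branches {C1, R5} → V_3 = 0.07791-1.113j
Node n4: branches {R3, C2, R5, I4} → V_4 = 18.29+0.1608j
Node n5: branches {R1, C2, R7, V1} → V_5 = 18.30+0.000j
Node n6: branches {R1, I3, R3, R4, C3, R6} → V_6 = 12.70+0.03311j
Node n7: branches {I3, R2, L1, R7} → V_7 = 12.70+0.02947j
Source currents: i(V1)=-1.150-0.006435j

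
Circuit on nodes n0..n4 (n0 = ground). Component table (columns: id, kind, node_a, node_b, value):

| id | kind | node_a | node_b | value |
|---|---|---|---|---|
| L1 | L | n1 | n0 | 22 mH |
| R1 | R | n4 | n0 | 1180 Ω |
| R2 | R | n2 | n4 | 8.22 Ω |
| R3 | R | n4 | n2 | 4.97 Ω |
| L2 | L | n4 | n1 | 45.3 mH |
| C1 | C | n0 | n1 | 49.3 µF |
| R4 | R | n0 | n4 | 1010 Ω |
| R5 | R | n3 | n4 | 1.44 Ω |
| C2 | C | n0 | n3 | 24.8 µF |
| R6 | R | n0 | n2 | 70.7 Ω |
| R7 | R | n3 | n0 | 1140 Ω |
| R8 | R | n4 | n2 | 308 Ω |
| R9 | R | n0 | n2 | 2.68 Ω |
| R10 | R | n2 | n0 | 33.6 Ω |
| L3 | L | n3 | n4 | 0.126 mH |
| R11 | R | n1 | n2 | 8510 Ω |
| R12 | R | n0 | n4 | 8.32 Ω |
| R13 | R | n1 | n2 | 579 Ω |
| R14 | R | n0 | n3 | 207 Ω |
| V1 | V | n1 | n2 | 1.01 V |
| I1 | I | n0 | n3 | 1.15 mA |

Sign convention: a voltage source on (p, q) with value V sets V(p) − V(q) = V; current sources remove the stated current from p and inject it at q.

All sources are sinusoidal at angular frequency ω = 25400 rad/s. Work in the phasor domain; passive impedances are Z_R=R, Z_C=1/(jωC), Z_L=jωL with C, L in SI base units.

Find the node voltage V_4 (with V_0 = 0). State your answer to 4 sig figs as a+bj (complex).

Element admittances at ω=25400 rad/s:
  Y(L1) = 0.000-0.001790j S between n1,n0
  Y(R1) = 0.0008475+0.000j S between n4,n0
  Y(R2) = 0.1217+0.000j S between n2,n4
  Y(R3) = 0.2012+0.000j S between n4,n2
  Y(L2) = 0.000-0.0008691j S between n4,n1
  Y(C1) = 0.000+1.252j S between n0,n1
  Y(R4) = 0.0009901+0.000j S between n0,n4
  Y(R5) = 0.6944+0.000j S between n3,n4
  Y(C2) = 0.000+0.6299j S between n0,n3
  Y(R6) = 0.01414+0.000j S between n0,n2
  Y(R7) = 0.0008772+0.000j S between n3,n0
  Y(R8) = 0.003247+0.000j S between n4,n2
  Y(R9) = 0.3731+0.000j S between n0,n2
  Y(R10) = 0.02976+0.000j S between n2,n0
  Y(L3) = 0.000-0.3125j S between n3,n4
  Y(R11) = 0.0001175+0.000j S between n1,n2
  Y(R12) = 0.1202+0.000j S between n0,n4
  Y(R13) = 0.001727+0.000j S between n1,n2
  Y(R14) = 0.004831+0.000j S between n0,n3
  V1: constraint V(n1)−V(n2) = 1.01
  I1: injects 0.00115 A into n3 (from n0)
Assemble and solve the 5×5 MNA system:
  V(n1)=0.2288-0.3908j  V(n2)=-0.7812-0.3908j  V(n3)=-0.1946+0.2001j  V(n4)=-0.2828-0.01441j
  i(V1)=-0.4902-0.2857j

-0.2828-0.01441j V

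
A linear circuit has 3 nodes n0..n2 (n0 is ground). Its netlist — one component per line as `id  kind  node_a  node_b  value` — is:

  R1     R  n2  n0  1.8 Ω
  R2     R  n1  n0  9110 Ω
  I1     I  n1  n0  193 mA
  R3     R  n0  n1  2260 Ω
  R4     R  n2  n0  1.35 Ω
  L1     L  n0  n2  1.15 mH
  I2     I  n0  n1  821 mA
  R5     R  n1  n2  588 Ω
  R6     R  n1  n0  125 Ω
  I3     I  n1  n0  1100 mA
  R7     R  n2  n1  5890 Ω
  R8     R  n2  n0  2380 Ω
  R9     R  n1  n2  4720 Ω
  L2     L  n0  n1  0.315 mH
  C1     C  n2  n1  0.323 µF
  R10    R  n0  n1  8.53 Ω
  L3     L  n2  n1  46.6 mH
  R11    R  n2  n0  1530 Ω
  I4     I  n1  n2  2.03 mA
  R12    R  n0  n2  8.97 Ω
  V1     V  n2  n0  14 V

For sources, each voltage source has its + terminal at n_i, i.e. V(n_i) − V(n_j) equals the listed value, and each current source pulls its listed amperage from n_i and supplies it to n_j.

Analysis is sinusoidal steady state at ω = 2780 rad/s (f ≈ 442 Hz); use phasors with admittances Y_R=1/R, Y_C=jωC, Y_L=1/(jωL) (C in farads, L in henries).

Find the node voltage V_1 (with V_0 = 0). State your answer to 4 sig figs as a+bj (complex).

Apply KCL at each of the 2 non-ground nodes and solve the resulting linear system.
Node n1: branches {R2, I1, R3, I2, R5, R6, I3, R7, R9, L2, C1, R10, L3, I4} → V_1 = 0.03953-0.3917j
Node n2: branches {R1, R4, L1, R5, R7, R8, R9, C1, L3, R11, I4, R12, V1} → V_2 = 14.00+0.000j
Source currents: i(V1)=-19.75+4.474j

0.03953-0.3917j V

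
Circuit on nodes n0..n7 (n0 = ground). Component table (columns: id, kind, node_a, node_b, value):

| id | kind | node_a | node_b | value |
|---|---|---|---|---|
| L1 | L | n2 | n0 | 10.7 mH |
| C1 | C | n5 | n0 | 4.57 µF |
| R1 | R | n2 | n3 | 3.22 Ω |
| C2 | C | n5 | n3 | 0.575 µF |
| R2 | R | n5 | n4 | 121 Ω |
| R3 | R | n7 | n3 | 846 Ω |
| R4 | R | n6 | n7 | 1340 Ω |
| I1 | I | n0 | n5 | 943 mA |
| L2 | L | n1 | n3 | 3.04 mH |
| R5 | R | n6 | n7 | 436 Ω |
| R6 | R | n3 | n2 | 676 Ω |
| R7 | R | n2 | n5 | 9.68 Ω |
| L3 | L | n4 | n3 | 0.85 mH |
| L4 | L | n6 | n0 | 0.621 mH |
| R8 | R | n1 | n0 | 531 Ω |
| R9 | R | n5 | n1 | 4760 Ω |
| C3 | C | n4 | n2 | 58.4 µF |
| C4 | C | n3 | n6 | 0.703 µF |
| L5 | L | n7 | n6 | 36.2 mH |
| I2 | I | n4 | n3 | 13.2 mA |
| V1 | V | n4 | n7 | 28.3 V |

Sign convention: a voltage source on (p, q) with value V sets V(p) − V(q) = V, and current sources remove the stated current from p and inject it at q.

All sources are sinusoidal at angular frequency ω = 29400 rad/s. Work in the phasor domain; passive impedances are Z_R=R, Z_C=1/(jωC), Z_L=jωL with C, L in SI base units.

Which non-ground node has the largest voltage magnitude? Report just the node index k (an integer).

Apply KCL at each of the 7 non-ground nodes and solve the resulting linear system.
Node n1: branches {L2, R8, R9} → V_1 = -1.610-6.033j
Node n2: branches {L1, R1, R6, R7, C3} → V_2 = -0.06986-6.403j
Node n3: branches {R1, C2, R3, L2, R6, L3, C4, I2} → V_3 = -0.6082-6.338j
Node n4: branches {R2, L3, C3, I2, V1} → V_4 = -0.06062-6.473j
Node n5: branches {C1, C2, R2, I1, R7, R9} → V_5 = 0.1863-6.752j
Node n6: branches {R4, R5, L4, C4, L5} → V_6 = 0.2537+1.082j
Node n7: branches {R3, R4, R5, L5, V1} → V_7 = -28.36-6.473j
Source currents: i(V1)=-0.1269+0.003758j

7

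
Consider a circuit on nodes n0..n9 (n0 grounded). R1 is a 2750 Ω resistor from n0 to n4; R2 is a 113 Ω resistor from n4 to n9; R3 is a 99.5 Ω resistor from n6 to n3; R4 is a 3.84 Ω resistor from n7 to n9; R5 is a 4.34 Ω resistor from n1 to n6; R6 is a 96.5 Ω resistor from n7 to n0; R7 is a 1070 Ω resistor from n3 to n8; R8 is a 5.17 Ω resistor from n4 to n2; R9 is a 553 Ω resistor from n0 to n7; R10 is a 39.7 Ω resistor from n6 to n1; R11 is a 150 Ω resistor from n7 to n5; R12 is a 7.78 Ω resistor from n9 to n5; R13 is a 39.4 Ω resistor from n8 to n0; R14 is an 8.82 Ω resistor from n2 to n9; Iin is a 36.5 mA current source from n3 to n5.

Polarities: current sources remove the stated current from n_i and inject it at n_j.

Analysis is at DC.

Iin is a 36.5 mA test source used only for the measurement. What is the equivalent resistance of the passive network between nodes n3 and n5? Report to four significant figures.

R_eq = 1200. Ω

Element admittances at DC:
  Y(R1) = 0.0003636 S between n0,n4
  Y(R2) = 0.008850 S between n4,n9
  Y(R3) = 0.01005 S between n6,n3
  Y(R4) = 0.2604 S between n7,n9
  Y(R5) = 0.2304 S between n1,n6
  Y(R6) = 0.01036 S between n7,n0
  Y(R7) = 0.0009346 S between n3,n8
  Y(R8) = 0.1934 S between n4,n2
  Y(R9) = 0.001808 S between n0,n7
  Y(R10) = 0.02519 S between n6,n1
  Y(R11) = 0.006667 S between n7,n5
  Y(R12) = 0.1285 S between n9,n5
  Y(R13) = 0.02538 S between n8,n0
  Y(R14) = 0.1134 S between n2,n9
  Iin: injects 0.0365 A into n5 (from n3)
Assemble and solve the 9×9 MNA system:
  V(n1)=-40.49  V(n2)=3.026  V(n3)=-40.49  V(n4)=3.021  V(n5)=3.298  V(n6)=-40.49  V(n7)=2.909  V(n8)=-1.438  V(n9)=3.035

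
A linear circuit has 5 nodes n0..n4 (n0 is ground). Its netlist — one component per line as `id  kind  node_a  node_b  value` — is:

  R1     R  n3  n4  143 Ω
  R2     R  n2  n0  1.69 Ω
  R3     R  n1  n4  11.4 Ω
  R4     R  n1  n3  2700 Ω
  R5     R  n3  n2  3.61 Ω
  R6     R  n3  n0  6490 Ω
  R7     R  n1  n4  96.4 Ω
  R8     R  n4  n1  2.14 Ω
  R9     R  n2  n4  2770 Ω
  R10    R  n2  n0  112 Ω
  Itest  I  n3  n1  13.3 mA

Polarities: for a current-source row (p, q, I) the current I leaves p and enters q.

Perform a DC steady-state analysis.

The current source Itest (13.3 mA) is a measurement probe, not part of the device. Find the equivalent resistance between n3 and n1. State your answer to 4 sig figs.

R_eq = 131.1 Ω

Apply KCL at each of the 4 non-ground nodes and solve the resulting linear system.
Node n1: branches {R3, R4, R7, R8, Itest} → V_1 = 1.741
Node n2: branches {R2, R5, R9, R10} → V_2 = 5.741e-07
Node n3: branches {R1, R4, R5, R6, Itest} → V_3 = -0.002238
Node n4: branches {R1, R3, R7, R8, R9} → V_4 = 1.719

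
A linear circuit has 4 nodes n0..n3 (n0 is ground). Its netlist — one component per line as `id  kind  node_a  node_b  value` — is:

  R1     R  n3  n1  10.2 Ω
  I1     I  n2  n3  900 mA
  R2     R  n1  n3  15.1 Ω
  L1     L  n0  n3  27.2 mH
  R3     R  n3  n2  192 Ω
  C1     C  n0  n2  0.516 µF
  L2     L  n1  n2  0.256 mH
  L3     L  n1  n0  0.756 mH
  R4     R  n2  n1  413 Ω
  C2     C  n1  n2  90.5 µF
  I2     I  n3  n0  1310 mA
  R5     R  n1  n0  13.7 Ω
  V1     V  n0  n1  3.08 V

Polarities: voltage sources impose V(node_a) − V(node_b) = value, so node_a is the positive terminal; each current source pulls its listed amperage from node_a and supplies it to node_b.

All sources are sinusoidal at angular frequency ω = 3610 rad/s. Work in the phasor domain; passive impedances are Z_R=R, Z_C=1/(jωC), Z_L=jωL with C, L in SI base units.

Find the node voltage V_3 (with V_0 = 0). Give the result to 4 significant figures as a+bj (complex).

-5.478-0.3664j V

MNA unknowns: 3 node voltages V₁..V_3 plus 1 source current (V1)
R1: Y=0.09804+0.000j on G[3,1]
I1: z[2]−=0.9, z[3]+=0.9
R2: Y=0.06623+0.000j on G[1,3]
L1: Y=0.000-0.01018j on G[0,3]
R3: Y=0.005208+0.000j on G[3,2]
C1: Y=0.000+0.001863j on G[0,2]
L2: Y=0.000-1.082j on G[1,2]
L3: Y=0.000-0.3664j on G[1,0]
R4: Y=0.002421+0.000j on G[2,1]
C2: Y=0.000+0.3267j on G[1,2]
I2: z[3]−=1.31, z[0]+=1.31
R5: Y=0.07299+0.000j on G[1,0]
V1: row V0−V1=3.08, i_V1 at 0,1
solve → V1=-3.080+0.000j, V2=-3.097-1.211j, V3=-5.478-0.3664j
aux → i_V1=1.084+1.179j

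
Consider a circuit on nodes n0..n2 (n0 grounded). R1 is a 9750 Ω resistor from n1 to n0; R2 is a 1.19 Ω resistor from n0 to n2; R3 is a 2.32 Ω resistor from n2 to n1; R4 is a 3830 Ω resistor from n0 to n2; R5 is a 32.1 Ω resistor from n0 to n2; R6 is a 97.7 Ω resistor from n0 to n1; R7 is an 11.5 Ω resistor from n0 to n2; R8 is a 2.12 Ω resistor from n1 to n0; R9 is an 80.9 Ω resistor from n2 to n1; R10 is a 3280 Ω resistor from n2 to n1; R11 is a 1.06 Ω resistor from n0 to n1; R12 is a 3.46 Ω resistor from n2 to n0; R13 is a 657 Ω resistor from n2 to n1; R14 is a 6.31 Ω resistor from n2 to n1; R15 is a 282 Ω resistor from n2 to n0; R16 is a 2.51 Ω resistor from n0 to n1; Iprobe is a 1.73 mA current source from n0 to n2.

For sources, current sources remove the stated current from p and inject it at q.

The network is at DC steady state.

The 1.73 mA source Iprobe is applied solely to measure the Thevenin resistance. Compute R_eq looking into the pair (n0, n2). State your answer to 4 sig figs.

Apply KCL at each of the 2 non-ground nodes and solve the resulting linear system.
Node n1: branches {R1, R3, R6, R8, R9, R10, R11, R13, R14, R16} → V_1 = 0.0002524
Node n2: branches {R2, R3, R4, R5, R7, R9, R10, R12, R13, R14, R15, Iprobe} → V_2 = 0.001015

R_eq = 0.5866 Ω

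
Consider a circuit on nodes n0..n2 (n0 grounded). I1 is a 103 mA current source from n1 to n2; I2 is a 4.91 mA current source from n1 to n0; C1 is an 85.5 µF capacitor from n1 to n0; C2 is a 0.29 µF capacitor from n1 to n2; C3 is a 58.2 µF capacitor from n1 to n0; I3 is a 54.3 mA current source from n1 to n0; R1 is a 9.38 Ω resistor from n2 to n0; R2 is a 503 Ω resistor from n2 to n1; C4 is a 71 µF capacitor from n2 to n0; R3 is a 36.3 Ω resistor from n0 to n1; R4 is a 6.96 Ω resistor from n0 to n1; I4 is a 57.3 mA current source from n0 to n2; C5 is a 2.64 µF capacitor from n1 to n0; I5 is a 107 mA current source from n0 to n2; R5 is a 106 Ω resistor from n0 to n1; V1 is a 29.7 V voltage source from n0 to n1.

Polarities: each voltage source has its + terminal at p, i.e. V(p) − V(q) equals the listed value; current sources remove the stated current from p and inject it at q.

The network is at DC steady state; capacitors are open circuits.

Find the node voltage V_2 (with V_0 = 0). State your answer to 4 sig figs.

Element admittances at DC:
  I1: injects 0.103 A into n2 (from n1)
  I2: injects 0.00491 A into n0 (from n1)
  Y(C1) = 0.000 S between n1,n0
  Y(C2) = 0.000 S between n1,n2
  Y(C3) = 0.000 S between n1,n0
  I3: injects 0.0543 A into n0 (from n1)
  Y(R1) = 0.1066 S between n2,n0
  Y(R2) = 0.001988 S between n2,n1
  Y(C4) = 0.000 S between n2,n0
  Y(R3) = 0.02755 S between n0,n1
  Y(R4) = 0.1437 S between n0,n1
  I4: injects 0.0573 A into n2 (from n0)
  Y(C5) = 0.000 S between n1,n0
  I5: injects 0.107 A into n2 (from n0)
  Y(R5) = 0.009434 S between n0,n1
  V1: constraint V(n0)−V(n1) = 29.7
Assemble and solve the 3×3 MNA system:
  V(n1)=-29.70  V(n2)=1.918
  i(V1)=-5.266

1.918 V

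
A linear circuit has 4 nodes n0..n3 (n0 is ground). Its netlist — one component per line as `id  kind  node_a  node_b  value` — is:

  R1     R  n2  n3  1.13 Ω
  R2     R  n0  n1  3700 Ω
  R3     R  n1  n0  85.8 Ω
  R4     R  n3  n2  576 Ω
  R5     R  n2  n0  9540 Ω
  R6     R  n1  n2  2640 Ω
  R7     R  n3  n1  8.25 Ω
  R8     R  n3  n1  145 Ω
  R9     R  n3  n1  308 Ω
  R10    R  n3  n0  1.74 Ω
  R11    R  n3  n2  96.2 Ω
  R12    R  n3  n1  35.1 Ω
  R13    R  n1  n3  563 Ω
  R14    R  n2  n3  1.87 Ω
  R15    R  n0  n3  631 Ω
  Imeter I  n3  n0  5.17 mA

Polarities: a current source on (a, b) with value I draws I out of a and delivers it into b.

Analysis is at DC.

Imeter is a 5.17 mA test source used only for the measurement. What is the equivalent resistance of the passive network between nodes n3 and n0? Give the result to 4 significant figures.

R_eq = 1.702 Ω

MNA unknowns: 3 node voltages V₁..V_3
R1: Y=0.8850 on G[2,3]
R2: Y=0.0002703 on G[0,1]
R3: Y=0.01166 on G[1,0]
R4: Y=0.001736 on G[3,2]
R5: Y=0.0001048 on G[2,0]
R6: Y=0.0003788 on G[1,2]
R7: Y=0.1212 on G[3,1]
R8: Y=0.006897 on G[3,1]
R9: Y=0.003247 on G[3,1]
R10: Y=0.5747 on G[3,0]
R11: Y=0.01040 on G[3,2]
R12: Y=0.02849 on G[3,1]
R13: Y=0.001776 on G[1,3]
R14: Y=0.5348 on G[2,3]
R15: Y=0.001585 on G[0,3]
Imeter: z[3]−=0.00517, z[0]+=0.00517
solve → V1=-0.008196, V2=-0.008799, V3=-0.008800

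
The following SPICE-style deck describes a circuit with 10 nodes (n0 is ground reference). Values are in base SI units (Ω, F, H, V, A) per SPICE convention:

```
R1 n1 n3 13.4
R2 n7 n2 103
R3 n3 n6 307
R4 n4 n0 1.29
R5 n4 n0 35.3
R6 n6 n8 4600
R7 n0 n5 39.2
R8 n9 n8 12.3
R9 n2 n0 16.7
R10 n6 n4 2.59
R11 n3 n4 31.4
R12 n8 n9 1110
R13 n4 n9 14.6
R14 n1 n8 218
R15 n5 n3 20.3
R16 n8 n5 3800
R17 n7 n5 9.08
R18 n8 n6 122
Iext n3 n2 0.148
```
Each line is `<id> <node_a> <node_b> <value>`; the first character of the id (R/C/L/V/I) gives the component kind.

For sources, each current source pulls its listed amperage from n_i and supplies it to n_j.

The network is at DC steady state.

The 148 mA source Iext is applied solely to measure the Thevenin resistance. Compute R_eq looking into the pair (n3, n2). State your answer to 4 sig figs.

MNA unknowns: 9 node voltages V₁..V_9
R1: Y=0.07463 on G[1,3]
R2: Y=0.009709 on G[7,2]
R3: Y=0.003257 on G[3,6]
R4: Y=0.7752 on G[4,0]
R5: Y=0.02833 on G[4,0]
R6: Y=0.0002174 on G[6,8]
R7: Y=0.02551 on G[0,5]
R8: Y=0.08130 on G[9,8]
R9: Y=0.05988 on G[2,0]
R10: Y=0.3861 on G[6,4]
R11: Y=0.03185 on G[3,4]
R12: Y=0.0009009 on G[8,9]
R13: Y=0.06849 on G[4,9]
R14: Y=0.004587 on G[1,8]
R15: Y=0.04926 on G[5,3]
R16: Y=0.0002632 on G[8,5]
R17: Y=0.1101 on G[7,5]
R18: Y=0.008197 on G[8,6]
Iext: z[3]−=0.148, z[2]+=0.148
solve → V1=-2.271, V2=1.997, V3=-2.391, V4=-0.1110, V5=-1.192, V6=-0.1340, V7=-0.9333, V8=-0.3161, V9=-0.2229

R_eq = 29.64 Ω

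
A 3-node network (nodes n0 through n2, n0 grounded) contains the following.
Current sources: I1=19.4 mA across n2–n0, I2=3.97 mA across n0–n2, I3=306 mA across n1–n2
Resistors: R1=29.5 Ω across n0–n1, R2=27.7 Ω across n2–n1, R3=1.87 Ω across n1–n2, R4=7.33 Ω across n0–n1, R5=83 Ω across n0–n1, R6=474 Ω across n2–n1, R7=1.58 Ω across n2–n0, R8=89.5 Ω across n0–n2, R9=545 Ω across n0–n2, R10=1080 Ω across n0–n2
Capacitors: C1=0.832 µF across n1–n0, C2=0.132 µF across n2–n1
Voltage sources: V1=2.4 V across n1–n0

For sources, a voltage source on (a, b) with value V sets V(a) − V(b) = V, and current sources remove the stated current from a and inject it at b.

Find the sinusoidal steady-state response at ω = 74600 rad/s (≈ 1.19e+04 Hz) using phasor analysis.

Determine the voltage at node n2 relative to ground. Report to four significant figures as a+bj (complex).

1.366+0.008350j V

Element admittances at ω=74600 rad/s:
  I1: injects 0.0194 A into n0 (from n2)
  Y(R1) = 0.03390+0.000j S between n0,n1
  Y(R2) = 0.03610+0.000j S between n2,n1
  Y(R3) = 0.5348+0.000j S between n1,n2
  Y(R4) = 0.1364+0.000j S between n0,n1
  Y(R5) = 0.01205+0.000j S between n0,n1
  Y(C1) = 0.000+0.06207j S between n1,n0
  I2: injects 0.00397 A into n2 (from n0)
  Y(C2) = 0.000+0.009847j S between n2,n1
  Y(R6) = 0.002110+0.000j S between n2,n1
  Y(R7) = 0.6329+0.000j S between n2,n0
  Y(R8) = 0.01117+0.000j S between n0,n2
  Y(R9) = 0.001835+0.000j S between n0,n2
  I3: injects 0.306 A into n2 (from n1)
  Y(R10) = 0.0009259+0.000j S between n0,n2
  V1: constraint V(n1)−V(n0) = 2.4
Assemble and solve the 3×3 MNA system:
  V(n1)=2.400+0.000j  V(n2)=1.366+0.008350j
  i(V1)=-1.336-0.1544j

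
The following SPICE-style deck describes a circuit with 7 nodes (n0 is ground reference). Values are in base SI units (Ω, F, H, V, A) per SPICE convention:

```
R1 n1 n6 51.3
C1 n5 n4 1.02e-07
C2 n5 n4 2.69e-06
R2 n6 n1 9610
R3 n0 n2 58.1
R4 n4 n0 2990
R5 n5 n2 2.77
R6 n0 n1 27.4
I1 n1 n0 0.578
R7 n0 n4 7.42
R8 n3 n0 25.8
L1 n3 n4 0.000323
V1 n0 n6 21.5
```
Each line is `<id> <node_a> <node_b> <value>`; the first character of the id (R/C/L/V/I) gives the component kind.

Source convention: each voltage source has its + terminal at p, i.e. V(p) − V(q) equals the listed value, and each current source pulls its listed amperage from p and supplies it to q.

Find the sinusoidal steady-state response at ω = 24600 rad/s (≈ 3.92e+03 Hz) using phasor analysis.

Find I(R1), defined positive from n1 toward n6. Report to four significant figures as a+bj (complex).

0.07182+0.000j A

Element admittances at ω=24600 rad/s:
  Y(R1) = 0.01949+0.000j S between n1,n6
  Y(C1) = 0.000+0.002509j S between n5,n4
  Y(C2) = 0.000+0.06617j S between n5,n4
  Y(R2) = 0.0001041+0.000j S between n6,n1
  Y(R3) = 0.01721+0.000j S between n0,n2
  Y(R4) = 0.0003344+0.000j S between n4,n0
  Y(R5) = 0.3610+0.000j S between n5,n2
  Y(R6) = 0.03650+0.000j S between n0,n1
  I1: injects 0.578 A into n0 (from n1)
  Y(R7) = 0.1348+0.000j S between n0,n4
  Y(R8) = 0.03876+0.000j S between n3,n0
  Y(L1) = 0.000-0.1259j S between n3,n4
  V1: constraint V(n0)−V(n6) = 21.5
Assemble and solve the 7×7 MNA system:
  V(n1)=-17.82+0.000j  V(n2)=0.000+0.000j  V(n3)=0.000+0.000j  V(n4)=0.000+0.000j  V(n5)=0.000+0.000j  V(n6)=-21.50+0.000j
  i(V1)=-0.07220+0.000j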